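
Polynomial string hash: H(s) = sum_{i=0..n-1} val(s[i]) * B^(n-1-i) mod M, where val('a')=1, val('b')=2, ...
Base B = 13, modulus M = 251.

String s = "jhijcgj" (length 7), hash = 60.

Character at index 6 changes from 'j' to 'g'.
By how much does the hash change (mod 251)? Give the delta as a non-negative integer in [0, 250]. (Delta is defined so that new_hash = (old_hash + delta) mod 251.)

Answer: 248

Derivation:
Delta formula: (val(new) - val(old)) * B^(n-1-k) mod M
  val('g') - val('j') = 7 - 10 = -3
  B^(n-1-k) = 13^0 mod 251 = 1
  Delta = -3 * 1 mod 251 = 248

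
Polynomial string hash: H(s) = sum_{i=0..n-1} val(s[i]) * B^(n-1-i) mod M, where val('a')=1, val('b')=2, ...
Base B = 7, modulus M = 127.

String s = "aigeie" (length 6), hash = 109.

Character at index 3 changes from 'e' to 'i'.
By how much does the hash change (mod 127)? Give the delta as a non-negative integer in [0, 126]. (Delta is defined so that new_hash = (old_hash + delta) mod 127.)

Delta formula: (val(new) - val(old)) * B^(n-1-k) mod M
  val('i') - val('e') = 9 - 5 = 4
  B^(n-1-k) = 7^2 mod 127 = 49
  Delta = 4 * 49 mod 127 = 69

Answer: 69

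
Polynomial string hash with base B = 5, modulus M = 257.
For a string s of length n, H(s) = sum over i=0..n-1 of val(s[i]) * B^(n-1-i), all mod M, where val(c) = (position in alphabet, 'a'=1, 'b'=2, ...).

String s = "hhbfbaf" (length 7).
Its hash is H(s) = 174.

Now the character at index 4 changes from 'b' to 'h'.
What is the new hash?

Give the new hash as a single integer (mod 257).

Answer: 67

Derivation:
val('b') = 2, val('h') = 8
Position k = 4, exponent = n-1-k = 2
B^2 mod M = 5^2 mod 257 = 25
Delta = (8 - 2) * 25 mod 257 = 150
New hash = (174 + 150) mod 257 = 67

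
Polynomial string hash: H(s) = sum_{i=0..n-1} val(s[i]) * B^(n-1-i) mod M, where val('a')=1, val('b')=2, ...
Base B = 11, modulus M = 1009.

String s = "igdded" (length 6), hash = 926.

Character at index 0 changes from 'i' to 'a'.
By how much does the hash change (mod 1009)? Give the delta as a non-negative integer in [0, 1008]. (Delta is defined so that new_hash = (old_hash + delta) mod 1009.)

Answer: 85

Derivation:
Delta formula: (val(new) - val(old)) * B^(n-1-k) mod M
  val('a') - val('i') = 1 - 9 = -8
  B^(n-1-k) = 11^5 mod 1009 = 620
  Delta = -8 * 620 mod 1009 = 85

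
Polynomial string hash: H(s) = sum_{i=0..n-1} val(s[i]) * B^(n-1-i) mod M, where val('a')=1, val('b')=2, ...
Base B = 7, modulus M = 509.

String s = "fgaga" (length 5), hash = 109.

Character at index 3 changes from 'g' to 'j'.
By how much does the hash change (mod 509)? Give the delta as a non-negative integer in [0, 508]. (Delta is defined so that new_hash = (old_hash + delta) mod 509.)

Delta formula: (val(new) - val(old)) * B^(n-1-k) mod M
  val('j') - val('g') = 10 - 7 = 3
  B^(n-1-k) = 7^1 mod 509 = 7
  Delta = 3 * 7 mod 509 = 21

Answer: 21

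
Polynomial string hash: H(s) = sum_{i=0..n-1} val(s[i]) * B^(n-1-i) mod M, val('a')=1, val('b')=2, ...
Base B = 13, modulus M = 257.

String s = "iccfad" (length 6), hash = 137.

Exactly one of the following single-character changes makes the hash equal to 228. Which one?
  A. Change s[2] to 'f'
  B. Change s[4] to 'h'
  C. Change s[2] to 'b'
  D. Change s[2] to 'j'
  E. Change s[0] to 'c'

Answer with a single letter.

Option A: s[2]='c'->'f', delta=(6-3)*13^3 mod 257 = 166, hash=137+166 mod 257 = 46
Option B: s[4]='a'->'h', delta=(8-1)*13^1 mod 257 = 91, hash=137+91 mod 257 = 228 <-- target
Option C: s[2]='c'->'b', delta=(2-3)*13^3 mod 257 = 116, hash=137+116 mod 257 = 253
Option D: s[2]='c'->'j', delta=(10-3)*13^3 mod 257 = 216, hash=137+216 mod 257 = 96
Option E: s[0]='i'->'c', delta=(3-9)*13^5 mod 257 = 175, hash=137+175 mod 257 = 55

Answer: B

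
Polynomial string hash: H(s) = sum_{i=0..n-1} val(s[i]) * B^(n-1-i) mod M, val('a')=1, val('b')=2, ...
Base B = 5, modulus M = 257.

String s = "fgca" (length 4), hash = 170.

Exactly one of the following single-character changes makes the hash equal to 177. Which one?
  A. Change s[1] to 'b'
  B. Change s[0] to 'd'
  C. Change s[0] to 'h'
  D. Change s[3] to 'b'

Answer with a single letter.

Answer: B

Derivation:
Option A: s[1]='g'->'b', delta=(2-7)*5^2 mod 257 = 132, hash=170+132 mod 257 = 45
Option B: s[0]='f'->'d', delta=(4-6)*5^3 mod 257 = 7, hash=170+7 mod 257 = 177 <-- target
Option C: s[0]='f'->'h', delta=(8-6)*5^3 mod 257 = 250, hash=170+250 mod 257 = 163
Option D: s[3]='a'->'b', delta=(2-1)*5^0 mod 257 = 1, hash=170+1 mod 257 = 171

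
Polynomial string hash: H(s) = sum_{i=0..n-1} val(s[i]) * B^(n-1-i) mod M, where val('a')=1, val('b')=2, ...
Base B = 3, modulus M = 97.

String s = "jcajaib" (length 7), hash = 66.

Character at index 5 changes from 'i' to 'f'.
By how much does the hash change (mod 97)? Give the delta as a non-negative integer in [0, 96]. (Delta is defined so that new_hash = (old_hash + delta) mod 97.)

Delta formula: (val(new) - val(old)) * B^(n-1-k) mod M
  val('f') - val('i') = 6 - 9 = -3
  B^(n-1-k) = 3^1 mod 97 = 3
  Delta = -3 * 3 mod 97 = 88

Answer: 88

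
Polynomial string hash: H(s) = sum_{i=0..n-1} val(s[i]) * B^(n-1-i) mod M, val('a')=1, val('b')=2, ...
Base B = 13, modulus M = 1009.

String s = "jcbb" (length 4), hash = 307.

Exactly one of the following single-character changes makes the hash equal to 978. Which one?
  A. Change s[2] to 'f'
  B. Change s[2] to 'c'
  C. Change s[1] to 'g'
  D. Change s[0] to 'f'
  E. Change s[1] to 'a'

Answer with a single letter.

Answer: E

Derivation:
Option A: s[2]='b'->'f', delta=(6-2)*13^1 mod 1009 = 52, hash=307+52 mod 1009 = 359
Option B: s[2]='b'->'c', delta=(3-2)*13^1 mod 1009 = 13, hash=307+13 mod 1009 = 320
Option C: s[1]='c'->'g', delta=(7-3)*13^2 mod 1009 = 676, hash=307+676 mod 1009 = 983
Option D: s[0]='j'->'f', delta=(6-10)*13^3 mod 1009 = 293, hash=307+293 mod 1009 = 600
Option E: s[1]='c'->'a', delta=(1-3)*13^2 mod 1009 = 671, hash=307+671 mod 1009 = 978 <-- target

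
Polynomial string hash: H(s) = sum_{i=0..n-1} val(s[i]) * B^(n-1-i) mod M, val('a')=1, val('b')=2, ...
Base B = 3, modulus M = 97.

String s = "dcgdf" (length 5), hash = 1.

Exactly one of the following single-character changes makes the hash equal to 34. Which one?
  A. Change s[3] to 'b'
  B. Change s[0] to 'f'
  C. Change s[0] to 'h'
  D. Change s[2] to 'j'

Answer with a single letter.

Option A: s[3]='d'->'b', delta=(2-4)*3^1 mod 97 = 91, hash=1+91 mod 97 = 92
Option B: s[0]='d'->'f', delta=(6-4)*3^4 mod 97 = 65, hash=1+65 mod 97 = 66
Option C: s[0]='d'->'h', delta=(8-4)*3^4 mod 97 = 33, hash=1+33 mod 97 = 34 <-- target
Option D: s[2]='g'->'j', delta=(10-7)*3^2 mod 97 = 27, hash=1+27 mod 97 = 28

Answer: C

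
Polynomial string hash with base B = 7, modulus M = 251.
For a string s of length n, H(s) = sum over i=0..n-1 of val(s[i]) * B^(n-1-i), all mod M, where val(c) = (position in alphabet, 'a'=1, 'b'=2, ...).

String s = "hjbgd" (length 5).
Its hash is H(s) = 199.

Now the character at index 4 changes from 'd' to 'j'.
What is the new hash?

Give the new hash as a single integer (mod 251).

val('d') = 4, val('j') = 10
Position k = 4, exponent = n-1-k = 0
B^0 mod M = 7^0 mod 251 = 1
Delta = (10 - 4) * 1 mod 251 = 6
New hash = (199 + 6) mod 251 = 205

Answer: 205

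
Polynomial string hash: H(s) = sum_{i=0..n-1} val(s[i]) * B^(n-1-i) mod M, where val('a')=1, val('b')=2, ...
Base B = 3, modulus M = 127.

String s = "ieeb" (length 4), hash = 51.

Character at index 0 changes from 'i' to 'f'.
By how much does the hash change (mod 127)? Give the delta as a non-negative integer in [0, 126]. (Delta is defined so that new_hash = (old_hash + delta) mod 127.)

Delta formula: (val(new) - val(old)) * B^(n-1-k) mod M
  val('f') - val('i') = 6 - 9 = -3
  B^(n-1-k) = 3^3 mod 127 = 27
  Delta = -3 * 27 mod 127 = 46

Answer: 46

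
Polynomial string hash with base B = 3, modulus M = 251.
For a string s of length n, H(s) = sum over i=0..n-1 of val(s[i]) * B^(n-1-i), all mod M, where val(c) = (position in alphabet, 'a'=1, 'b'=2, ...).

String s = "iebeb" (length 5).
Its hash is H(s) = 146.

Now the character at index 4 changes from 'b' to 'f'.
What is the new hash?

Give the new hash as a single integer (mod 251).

Answer: 150

Derivation:
val('b') = 2, val('f') = 6
Position k = 4, exponent = n-1-k = 0
B^0 mod M = 3^0 mod 251 = 1
Delta = (6 - 2) * 1 mod 251 = 4
New hash = (146 + 4) mod 251 = 150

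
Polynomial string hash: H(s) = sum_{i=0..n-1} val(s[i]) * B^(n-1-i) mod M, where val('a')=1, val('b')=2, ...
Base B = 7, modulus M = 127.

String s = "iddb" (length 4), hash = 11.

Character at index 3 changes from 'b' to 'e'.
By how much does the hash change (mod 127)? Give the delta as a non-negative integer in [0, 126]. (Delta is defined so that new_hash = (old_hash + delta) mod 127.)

Delta formula: (val(new) - val(old)) * B^(n-1-k) mod M
  val('e') - val('b') = 5 - 2 = 3
  B^(n-1-k) = 7^0 mod 127 = 1
  Delta = 3 * 1 mod 127 = 3

Answer: 3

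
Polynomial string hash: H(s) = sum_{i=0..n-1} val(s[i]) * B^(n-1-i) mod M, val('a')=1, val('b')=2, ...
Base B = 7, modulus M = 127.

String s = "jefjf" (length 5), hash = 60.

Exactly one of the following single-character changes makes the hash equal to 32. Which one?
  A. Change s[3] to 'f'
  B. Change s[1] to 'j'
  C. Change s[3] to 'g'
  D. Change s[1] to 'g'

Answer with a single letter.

Answer: A

Derivation:
Option A: s[3]='j'->'f', delta=(6-10)*7^1 mod 127 = 99, hash=60+99 mod 127 = 32 <-- target
Option B: s[1]='e'->'j', delta=(10-5)*7^3 mod 127 = 64, hash=60+64 mod 127 = 124
Option C: s[3]='j'->'g', delta=(7-10)*7^1 mod 127 = 106, hash=60+106 mod 127 = 39
Option D: s[1]='e'->'g', delta=(7-5)*7^3 mod 127 = 51, hash=60+51 mod 127 = 111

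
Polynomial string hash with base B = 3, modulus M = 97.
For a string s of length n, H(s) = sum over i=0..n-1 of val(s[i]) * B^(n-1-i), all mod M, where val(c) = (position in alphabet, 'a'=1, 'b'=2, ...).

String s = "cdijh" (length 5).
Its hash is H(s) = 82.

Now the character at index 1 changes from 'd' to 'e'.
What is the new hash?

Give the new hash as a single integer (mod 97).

Answer: 12

Derivation:
val('d') = 4, val('e') = 5
Position k = 1, exponent = n-1-k = 3
B^3 mod M = 3^3 mod 97 = 27
Delta = (5 - 4) * 27 mod 97 = 27
New hash = (82 + 27) mod 97 = 12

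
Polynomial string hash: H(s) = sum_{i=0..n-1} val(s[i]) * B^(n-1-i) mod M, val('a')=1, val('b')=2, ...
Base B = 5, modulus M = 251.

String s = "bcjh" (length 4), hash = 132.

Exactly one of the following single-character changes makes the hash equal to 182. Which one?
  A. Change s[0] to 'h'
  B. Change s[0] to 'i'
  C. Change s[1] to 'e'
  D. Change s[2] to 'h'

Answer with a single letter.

Answer: C

Derivation:
Option A: s[0]='b'->'h', delta=(8-2)*5^3 mod 251 = 248, hash=132+248 mod 251 = 129
Option B: s[0]='b'->'i', delta=(9-2)*5^3 mod 251 = 122, hash=132+122 mod 251 = 3
Option C: s[1]='c'->'e', delta=(5-3)*5^2 mod 251 = 50, hash=132+50 mod 251 = 182 <-- target
Option D: s[2]='j'->'h', delta=(8-10)*5^1 mod 251 = 241, hash=132+241 mod 251 = 122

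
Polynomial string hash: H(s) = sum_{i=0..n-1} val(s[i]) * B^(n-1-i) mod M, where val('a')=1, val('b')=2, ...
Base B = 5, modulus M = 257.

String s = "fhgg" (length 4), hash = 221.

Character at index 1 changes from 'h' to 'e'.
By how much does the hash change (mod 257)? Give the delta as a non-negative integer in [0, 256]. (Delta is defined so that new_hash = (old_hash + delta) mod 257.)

Answer: 182

Derivation:
Delta formula: (val(new) - val(old)) * B^(n-1-k) mod M
  val('e') - val('h') = 5 - 8 = -3
  B^(n-1-k) = 5^2 mod 257 = 25
  Delta = -3 * 25 mod 257 = 182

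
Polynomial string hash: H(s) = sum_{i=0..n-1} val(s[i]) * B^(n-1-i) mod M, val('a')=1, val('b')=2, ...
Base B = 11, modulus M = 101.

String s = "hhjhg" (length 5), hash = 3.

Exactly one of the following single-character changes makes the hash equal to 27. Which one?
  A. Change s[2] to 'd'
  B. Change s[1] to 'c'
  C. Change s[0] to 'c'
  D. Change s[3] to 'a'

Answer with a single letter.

Answer: D

Derivation:
Option A: s[2]='j'->'d', delta=(4-10)*11^2 mod 101 = 82, hash=3+82 mod 101 = 85
Option B: s[1]='h'->'c', delta=(3-8)*11^3 mod 101 = 11, hash=3+11 mod 101 = 14
Option C: s[0]='h'->'c', delta=(3-8)*11^4 mod 101 = 20, hash=3+20 mod 101 = 23
Option D: s[3]='h'->'a', delta=(1-8)*11^1 mod 101 = 24, hash=3+24 mod 101 = 27 <-- target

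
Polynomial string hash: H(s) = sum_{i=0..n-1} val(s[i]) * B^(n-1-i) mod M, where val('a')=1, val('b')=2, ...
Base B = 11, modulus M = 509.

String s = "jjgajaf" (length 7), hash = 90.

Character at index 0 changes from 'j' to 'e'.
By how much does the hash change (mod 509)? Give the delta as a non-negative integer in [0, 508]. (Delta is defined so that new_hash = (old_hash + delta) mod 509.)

Delta formula: (val(new) - val(old)) * B^(n-1-k) mod M
  val('e') - val('j') = 5 - 10 = -5
  B^(n-1-k) = 11^6 mod 509 = 241
  Delta = -5 * 241 mod 509 = 322

Answer: 322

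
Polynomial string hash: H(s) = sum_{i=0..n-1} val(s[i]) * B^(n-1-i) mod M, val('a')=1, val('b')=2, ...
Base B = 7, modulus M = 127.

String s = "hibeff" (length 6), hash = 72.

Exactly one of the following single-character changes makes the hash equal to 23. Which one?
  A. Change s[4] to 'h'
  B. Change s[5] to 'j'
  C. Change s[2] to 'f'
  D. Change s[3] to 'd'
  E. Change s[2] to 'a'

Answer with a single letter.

Option A: s[4]='f'->'h', delta=(8-6)*7^1 mod 127 = 14, hash=72+14 mod 127 = 86
Option B: s[5]='f'->'j', delta=(10-6)*7^0 mod 127 = 4, hash=72+4 mod 127 = 76
Option C: s[2]='b'->'f', delta=(6-2)*7^3 mod 127 = 102, hash=72+102 mod 127 = 47
Option D: s[3]='e'->'d', delta=(4-5)*7^2 mod 127 = 78, hash=72+78 mod 127 = 23 <-- target
Option E: s[2]='b'->'a', delta=(1-2)*7^3 mod 127 = 38, hash=72+38 mod 127 = 110

Answer: D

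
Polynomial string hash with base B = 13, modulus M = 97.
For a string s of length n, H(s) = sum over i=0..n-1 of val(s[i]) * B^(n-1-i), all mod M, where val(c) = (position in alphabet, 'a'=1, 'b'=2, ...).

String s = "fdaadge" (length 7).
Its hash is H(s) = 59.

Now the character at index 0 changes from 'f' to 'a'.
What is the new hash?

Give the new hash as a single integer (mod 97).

Answer: 2

Derivation:
val('f') = 6, val('a') = 1
Position k = 0, exponent = n-1-k = 6
B^6 mod M = 13^6 mod 97 = 89
Delta = (1 - 6) * 89 mod 97 = 40
New hash = (59 + 40) mod 97 = 2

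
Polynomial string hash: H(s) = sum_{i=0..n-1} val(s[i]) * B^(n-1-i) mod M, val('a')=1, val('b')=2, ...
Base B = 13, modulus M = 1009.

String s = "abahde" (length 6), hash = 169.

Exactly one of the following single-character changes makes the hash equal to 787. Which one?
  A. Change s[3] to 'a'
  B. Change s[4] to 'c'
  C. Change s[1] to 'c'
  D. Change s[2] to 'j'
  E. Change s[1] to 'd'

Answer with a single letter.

Option A: s[3]='h'->'a', delta=(1-8)*13^2 mod 1009 = 835, hash=169+835 mod 1009 = 1004
Option B: s[4]='d'->'c', delta=(3-4)*13^1 mod 1009 = 996, hash=169+996 mod 1009 = 156
Option C: s[1]='b'->'c', delta=(3-2)*13^4 mod 1009 = 309, hash=169+309 mod 1009 = 478
Option D: s[2]='a'->'j', delta=(10-1)*13^3 mod 1009 = 602, hash=169+602 mod 1009 = 771
Option E: s[1]='b'->'d', delta=(4-2)*13^4 mod 1009 = 618, hash=169+618 mod 1009 = 787 <-- target

Answer: E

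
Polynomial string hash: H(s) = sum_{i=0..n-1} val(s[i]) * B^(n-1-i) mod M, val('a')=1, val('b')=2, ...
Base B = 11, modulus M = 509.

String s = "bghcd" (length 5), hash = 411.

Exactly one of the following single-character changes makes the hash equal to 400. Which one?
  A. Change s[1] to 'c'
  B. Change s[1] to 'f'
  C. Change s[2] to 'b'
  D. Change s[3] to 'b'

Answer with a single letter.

Answer: D

Derivation:
Option A: s[1]='g'->'c', delta=(3-7)*11^3 mod 509 = 275, hash=411+275 mod 509 = 177
Option B: s[1]='g'->'f', delta=(6-7)*11^3 mod 509 = 196, hash=411+196 mod 509 = 98
Option C: s[2]='h'->'b', delta=(2-8)*11^2 mod 509 = 292, hash=411+292 mod 509 = 194
Option D: s[3]='c'->'b', delta=(2-3)*11^1 mod 509 = 498, hash=411+498 mod 509 = 400 <-- target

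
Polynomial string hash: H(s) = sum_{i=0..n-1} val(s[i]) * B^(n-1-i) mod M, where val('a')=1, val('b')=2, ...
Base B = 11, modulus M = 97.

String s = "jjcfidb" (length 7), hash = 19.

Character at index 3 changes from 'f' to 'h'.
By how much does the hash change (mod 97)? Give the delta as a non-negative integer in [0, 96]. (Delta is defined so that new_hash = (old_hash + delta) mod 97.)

Answer: 43

Derivation:
Delta formula: (val(new) - val(old)) * B^(n-1-k) mod M
  val('h') - val('f') = 8 - 6 = 2
  B^(n-1-k) = 11^3 mod 97 = 70
  Delta = 2 * 70 mod 97 = 43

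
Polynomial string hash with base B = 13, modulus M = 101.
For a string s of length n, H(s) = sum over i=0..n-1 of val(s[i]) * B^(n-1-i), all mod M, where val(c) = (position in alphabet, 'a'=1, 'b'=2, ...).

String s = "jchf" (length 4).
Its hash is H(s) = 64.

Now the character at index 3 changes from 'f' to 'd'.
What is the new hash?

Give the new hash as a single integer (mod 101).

Answer: 62

Derivation:
val('f') = 6, val('d') = 4
Position k = 3, exponent = n-1-k = 0
B^0 mod M = 13^0 mod 101 = 1
Delta = (4 - 6) * 1 mod 101 = 99
New hash = (64 + 99) mod 101 = 62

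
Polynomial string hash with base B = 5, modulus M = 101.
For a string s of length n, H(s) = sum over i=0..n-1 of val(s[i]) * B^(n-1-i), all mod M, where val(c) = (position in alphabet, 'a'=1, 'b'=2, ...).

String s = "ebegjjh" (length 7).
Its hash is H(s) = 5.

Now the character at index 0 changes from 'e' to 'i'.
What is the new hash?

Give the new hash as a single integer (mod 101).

Answer: 87

Derivation:
val('e') = 5, val('i') = 9
Position k = 0, exponent = n-1-k = 6
B^6 mod M = 5^6 mod 101 = 71
Delta = (9 - 5) * 71 mod 101 = 82
New hash = (5 + 82) mod 101 = 87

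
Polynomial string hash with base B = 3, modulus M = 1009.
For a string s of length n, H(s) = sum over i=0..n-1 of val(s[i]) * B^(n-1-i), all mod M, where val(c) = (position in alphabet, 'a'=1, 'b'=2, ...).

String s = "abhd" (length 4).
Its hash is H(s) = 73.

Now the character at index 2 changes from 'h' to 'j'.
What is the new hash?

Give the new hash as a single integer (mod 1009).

Answer: 79

Derivation:
val('h') = 8, val('j') = 10
Position k = 2, exponent = n-1-k = 1
B^1 mod M = 3^1 mod 1009 = 3
Delta = (10 - 8) * 3 mod 1009 = 6
New hash = (73 + 6) mod 1009 = 79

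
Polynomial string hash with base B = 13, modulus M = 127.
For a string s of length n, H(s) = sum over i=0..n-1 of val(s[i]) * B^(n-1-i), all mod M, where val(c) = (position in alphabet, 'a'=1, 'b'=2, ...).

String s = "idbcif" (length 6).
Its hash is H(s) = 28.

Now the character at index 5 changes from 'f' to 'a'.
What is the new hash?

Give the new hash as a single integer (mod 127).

val('f') = 6, val('a') = 1
Position k = 5, exponent = n-1-k = 0
B^0 mod M = 13^0 mod 127 = 1
Delta = (1 - 6) * 1 mod 127 = 122
New hash = (28 + 122) mod 127 = 23

Answer: 23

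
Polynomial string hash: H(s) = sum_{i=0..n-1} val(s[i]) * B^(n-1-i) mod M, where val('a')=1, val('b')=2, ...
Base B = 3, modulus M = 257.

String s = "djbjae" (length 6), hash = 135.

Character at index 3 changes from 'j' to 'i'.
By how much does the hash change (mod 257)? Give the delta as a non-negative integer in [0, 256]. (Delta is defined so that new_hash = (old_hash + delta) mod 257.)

Answer: 248

Derivation:
Delta formula: (val(new) - val(old)) * B^(n-1-k) mod M
  val('i') - val('j') = 9 - 10 = -1
  B^(n-1-k) = 3^2 mod 257 = 9
  Delta = -1 * 9 mod 257 = 248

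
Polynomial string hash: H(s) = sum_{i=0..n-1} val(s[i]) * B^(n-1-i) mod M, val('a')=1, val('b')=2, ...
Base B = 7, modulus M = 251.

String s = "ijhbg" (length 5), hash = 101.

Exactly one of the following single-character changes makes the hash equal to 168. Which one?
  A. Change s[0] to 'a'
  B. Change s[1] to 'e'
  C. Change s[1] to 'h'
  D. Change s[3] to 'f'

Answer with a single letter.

Option A: s[0]='i'->'a', delta=(1-9)*7^4 mod 251 = 119, hash=101+119 mod 251 = 220
Option B: s[1]='j'->'e', delta=(5-10)*7^3 mod 251 = 42, hash=101+42 mod 251 = 143
Option C: s[1]='j'->'h', delta=(8-10)*7^3 mod 251 = 67, hash=101+67 mod 251 = 168 <-- target
Option D: s[3]='b'->'f', delta=(6-2)*7^1 mod 251 = 28, hash=101+28 mod 251 = 129

Answer: C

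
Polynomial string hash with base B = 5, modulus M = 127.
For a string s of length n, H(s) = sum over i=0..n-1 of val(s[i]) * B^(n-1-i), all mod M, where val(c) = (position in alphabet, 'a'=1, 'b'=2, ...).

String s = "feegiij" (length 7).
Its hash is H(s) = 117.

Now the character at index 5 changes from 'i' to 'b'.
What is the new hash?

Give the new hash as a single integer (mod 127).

val('i') = 9, val('b') = 2
Position k = 5, exponent = n-1-k = 1
B^1 mod M = 5^1 mod 127 = 5
Delta = (2 - 9) * 5 mod 127 = 92
New hash = (117 + 92) mod 127 = 82

Answer: 82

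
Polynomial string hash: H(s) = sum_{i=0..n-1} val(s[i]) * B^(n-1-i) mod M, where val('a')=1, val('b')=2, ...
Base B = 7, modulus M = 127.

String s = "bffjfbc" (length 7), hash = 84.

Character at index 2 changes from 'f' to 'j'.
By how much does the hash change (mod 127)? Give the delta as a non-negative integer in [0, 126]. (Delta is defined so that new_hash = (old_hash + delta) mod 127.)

Answer: 79

Derivation:
Delta formula: (val(new) - val(old)) * B^(n-1-k) mod M
  val('j') - val('f') = 10 - 6 = 4
  B^(n-1-k) = 7^4 mod 127 = 115
  Delta = 4 * 115 mod 127 = 79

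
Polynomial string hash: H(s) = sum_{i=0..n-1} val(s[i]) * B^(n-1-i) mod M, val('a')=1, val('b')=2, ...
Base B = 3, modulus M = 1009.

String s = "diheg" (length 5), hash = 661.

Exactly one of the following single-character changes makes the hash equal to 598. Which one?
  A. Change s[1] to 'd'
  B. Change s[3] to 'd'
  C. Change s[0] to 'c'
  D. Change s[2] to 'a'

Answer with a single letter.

Option A: s[1]='i'->'d', delta=(4-9)*3^3 mod 1009 = 874, hash=661+874 mod 1009 = 526
Option B: s[3]='e'->'d', delta=(4-5)*3^1 mod 1009 = 1006, hash=661+1006 mod 1009 = 658
Option C: s[0]='d'->'c', delta=(3-4)*3^4 mod 1009 = 928, hash=661+928 mod 1009 = 580
Option D: s[2]='h'->'a', delta=(1-8)*3^2 mod 1009 = 946, hash=661+946 mod 1009 = 598 <-- target

Answer: D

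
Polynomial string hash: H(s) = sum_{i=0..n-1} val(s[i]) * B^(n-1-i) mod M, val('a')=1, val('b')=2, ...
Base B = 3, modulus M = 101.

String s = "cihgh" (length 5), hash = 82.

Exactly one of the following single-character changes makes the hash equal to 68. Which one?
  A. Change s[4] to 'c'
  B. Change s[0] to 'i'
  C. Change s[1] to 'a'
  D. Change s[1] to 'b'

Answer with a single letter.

Option A: s[4]='h'->'c', delta=(3-8)*3^0 mod 101 = 96, hash=82+96 mod 101 = 77
Option B: s[0]='c'->'i', delta=(9-3)*3^4 mod 101 = 82, hash=82+82 mod 101 = 63
Option C: s[1]='i'->'a', delta=(1-9)*3^3 mod 101 = 87, hash=82+87 mod 101 = 68 <-- target
Option D: s[1]='i'->'b', delta=(2-9)*3^3 mod 101 = 13, hash=82+13 mod 101 = 95

Answer: C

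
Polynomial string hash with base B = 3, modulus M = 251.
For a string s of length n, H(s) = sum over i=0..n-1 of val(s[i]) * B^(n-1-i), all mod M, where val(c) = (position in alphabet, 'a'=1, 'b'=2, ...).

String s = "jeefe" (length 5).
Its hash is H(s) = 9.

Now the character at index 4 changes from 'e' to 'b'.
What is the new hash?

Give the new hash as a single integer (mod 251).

Answer: 6

Derivation:
val('e') = 5, val('b') = 2
Position k = 4, exponent = n-1-k = 0
B^0 mod M = 3^0 mod 251 = 1
Delta = (2 - 5) * 1 mod 251 = 248
New hash = (9 + 248) mod 251 = 6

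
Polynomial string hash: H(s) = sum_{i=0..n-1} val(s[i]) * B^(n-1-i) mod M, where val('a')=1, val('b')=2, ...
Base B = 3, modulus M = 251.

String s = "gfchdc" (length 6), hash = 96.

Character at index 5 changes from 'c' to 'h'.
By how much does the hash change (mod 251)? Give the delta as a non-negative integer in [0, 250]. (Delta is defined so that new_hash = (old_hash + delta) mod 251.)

Delta formula: (val(new) - val(old)) * B^(n-1-k) mod M
  val('h') - val('c') = 8 - 3 = 5
  B^(n-1-k) = 3^0 mod 251 = 1
  Delta = 5 * 1 mod 251 = 5

Answer: 5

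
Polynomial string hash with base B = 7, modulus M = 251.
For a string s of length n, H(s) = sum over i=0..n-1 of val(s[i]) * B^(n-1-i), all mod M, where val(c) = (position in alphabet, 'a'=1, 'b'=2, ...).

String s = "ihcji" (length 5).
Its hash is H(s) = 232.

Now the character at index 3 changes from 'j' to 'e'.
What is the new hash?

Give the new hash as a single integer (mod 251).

val('j') = 10, val('e') = 5
Position k = 3, exponent = n-1-k = 1
B^1 mod M = 7^1 mod 251 = 7
Delta = (5 - 10) * 7 mod 251 = 216
New hash = (232 + 216) mod 251 = 197

Answer: 197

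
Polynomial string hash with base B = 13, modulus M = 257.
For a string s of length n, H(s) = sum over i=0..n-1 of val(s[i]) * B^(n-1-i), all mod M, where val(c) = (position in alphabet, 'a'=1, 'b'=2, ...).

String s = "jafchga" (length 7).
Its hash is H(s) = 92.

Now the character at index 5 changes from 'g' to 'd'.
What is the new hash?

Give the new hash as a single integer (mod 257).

Answer: 53

Derivation:
val('g') = 7, val('d') = 4
Position k = 5, exponent = n-1-k = 1
B^1 mod M = 13^1 mod 257 = 13
Delta = (4 - 7) * 13 mod 257 = 218
New hash = (92 + 218) mod 257 = 53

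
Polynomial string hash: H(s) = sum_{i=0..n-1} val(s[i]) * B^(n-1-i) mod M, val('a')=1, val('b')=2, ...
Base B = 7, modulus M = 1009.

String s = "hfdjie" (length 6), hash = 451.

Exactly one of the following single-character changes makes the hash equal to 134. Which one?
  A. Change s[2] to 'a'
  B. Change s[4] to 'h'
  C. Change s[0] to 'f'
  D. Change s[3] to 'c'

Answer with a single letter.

Answer: C

Derivation:
Option A: s[2]='d'->'a', delta=(1-4)*7^3 mod 1009 = 989, hash=451+989 mod 1009 = 431
Option B: s[4]='i'->'h', delta=(8-9)*7^1 mod 1009 = 1002, hash=451+1002 mod 1009 = 444
Option C: s[0]='h'->'f', delta=(6-8)*7^5 mod 1009 = 692, hash=451+692 mod 1009 = 134 <-- target
Option D: s[3]='j'->'c', delta=(3-10)*7^2 mod 1009 = 666, hash=451+666 mod 1009 = 108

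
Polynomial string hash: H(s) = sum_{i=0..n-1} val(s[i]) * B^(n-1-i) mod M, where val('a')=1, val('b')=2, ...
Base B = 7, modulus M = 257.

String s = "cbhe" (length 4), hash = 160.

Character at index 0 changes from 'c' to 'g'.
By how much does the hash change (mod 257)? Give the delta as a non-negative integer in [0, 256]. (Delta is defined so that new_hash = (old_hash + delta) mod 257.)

Answer: 87

Derivation:
Delta formula: (val(new) - val(old)) * B^(n-1-k) mod M
  val('g') - val('c') = 7 - 3 = 4
  B^(n-1-k) = 7^3 mod 257 = 86
  Delta = 4 * 86 mod 257 = 87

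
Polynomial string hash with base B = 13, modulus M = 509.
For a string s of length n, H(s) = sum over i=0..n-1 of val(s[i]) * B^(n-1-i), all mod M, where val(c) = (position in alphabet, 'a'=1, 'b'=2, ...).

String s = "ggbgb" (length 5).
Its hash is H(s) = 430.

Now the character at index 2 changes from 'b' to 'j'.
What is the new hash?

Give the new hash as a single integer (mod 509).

val('b') = 2, val('j') = 10
Position k = 2, exponent = n-1-k = 2
B^2 mod M = 13^2 mod 509 = 169
Delta = (10 - 2) * 169 mod 509 = 334
New hash = (430 + 334) mod 509 = 255

Answer: 255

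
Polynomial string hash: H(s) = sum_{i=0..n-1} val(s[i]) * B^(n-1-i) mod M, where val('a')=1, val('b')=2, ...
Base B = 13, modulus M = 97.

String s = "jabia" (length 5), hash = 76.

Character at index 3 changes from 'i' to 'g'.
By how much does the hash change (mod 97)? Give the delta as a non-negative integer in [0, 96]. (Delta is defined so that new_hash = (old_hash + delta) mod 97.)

Answer: 71

Derivation:
Delta formula: (val(new) - val(old)) * B^(n-1-k) mod M
  val('g') - val('i') = 7 - 9 = -2
  B^(n-1-k) = 13^1 mod 97 = 13
  Delta = -2 * 13 mod 97 = 71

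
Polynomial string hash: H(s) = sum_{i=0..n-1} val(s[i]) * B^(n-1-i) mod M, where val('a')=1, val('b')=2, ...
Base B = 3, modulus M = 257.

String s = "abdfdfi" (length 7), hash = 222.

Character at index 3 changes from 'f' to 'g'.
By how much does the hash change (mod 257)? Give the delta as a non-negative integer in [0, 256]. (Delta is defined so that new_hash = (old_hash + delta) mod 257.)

Answer: 27

Derivation:
Delta formula: (val(new) - val(old)) * B^(n-1-k) mod M
  val('g') - val('f') = 7 - 6 = 1
  B^(n-1-k) = 3^3 mod 257 = 27
  Delta = 1 * 27 mod 257 = 27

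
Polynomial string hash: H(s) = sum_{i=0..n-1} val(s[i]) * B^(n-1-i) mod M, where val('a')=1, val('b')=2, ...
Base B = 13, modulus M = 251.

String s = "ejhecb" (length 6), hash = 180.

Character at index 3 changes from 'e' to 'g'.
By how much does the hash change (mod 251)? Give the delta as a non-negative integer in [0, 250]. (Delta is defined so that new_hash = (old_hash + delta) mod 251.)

Answer: 87

Derivation:
Delta formula: (val(new) - val(old)) * B^(n-1-k) mod M
  val('g') - val('e') = 7 - 5 = 2
  B^(n-1-k) = 13^2 mod 251 = 169
  Delta = 2 * 169 mod 251 = 87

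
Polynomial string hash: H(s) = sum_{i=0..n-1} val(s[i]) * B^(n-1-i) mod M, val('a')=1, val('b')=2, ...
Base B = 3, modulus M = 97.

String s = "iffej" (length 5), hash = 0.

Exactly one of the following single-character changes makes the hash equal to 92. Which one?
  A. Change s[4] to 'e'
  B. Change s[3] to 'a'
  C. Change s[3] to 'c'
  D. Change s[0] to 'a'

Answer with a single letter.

Answer: A

Derivation:
Option A: s[4]='j'->'e', delta=(5-10)*3^0 mod 97 = 92, hash=0+92 mod 97 = 92 <-- target
Option B: s[3]='e'->'a', delta=(1-5)*3^1 mod 97 = 85, hash=0+85 mod 97 = 85
Option C: s[3]='e'->'c', delta=(3-5)*3^1 mod 97 = 91, hash=0+91 mod 97 = 91
Option D: s[0]='i'->'a', delta=(1-9)*3^4 mod 97 = 31, hash=0+31 mod 97 = 31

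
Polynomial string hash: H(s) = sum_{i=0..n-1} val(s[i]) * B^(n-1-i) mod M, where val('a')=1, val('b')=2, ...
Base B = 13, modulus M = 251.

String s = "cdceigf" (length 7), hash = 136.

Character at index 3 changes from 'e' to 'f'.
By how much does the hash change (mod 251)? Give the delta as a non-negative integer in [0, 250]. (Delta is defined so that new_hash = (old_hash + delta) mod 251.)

Answer: 189

Derivation:
Delta formula: (val(new) - val(old)) * B^(n-1-k) mod M
  val('f') - val('e') = 6 - 5 = 1
  B^(n-1-k) = 13^3 mod 251 = 189
  Delta = 1 * 189 mod 251 = 189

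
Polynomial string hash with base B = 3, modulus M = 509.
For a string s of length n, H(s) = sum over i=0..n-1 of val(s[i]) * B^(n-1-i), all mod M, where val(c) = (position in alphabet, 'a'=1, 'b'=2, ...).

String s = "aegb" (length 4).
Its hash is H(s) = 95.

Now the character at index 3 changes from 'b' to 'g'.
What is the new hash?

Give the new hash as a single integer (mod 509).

Answer: 100

Derivation:
val('b') = 2, val('g') = 7
Position k = 3, exponent = n-1-k = 0
B^0 mod M = 3^0 mod 509 = 1
Delta = (7 - 2) * 1 mod 509 = 5
New hash = (95 + 5) mod 509 = 100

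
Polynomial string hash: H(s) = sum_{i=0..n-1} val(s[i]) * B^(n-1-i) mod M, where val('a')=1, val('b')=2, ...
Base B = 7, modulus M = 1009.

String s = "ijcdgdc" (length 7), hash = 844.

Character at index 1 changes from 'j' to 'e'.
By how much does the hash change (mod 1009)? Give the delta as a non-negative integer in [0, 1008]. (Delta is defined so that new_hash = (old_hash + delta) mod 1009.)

Delta formula: (val(new) - val(old)) * B^(n-1-k) mod M
  val('e') - val('j') = 5 - 10 = -5
  B^(n-1-k) = 7^5 mod 1009 = 663
  Delta = -5 * 663 mod 1009 = 721

Answer: 721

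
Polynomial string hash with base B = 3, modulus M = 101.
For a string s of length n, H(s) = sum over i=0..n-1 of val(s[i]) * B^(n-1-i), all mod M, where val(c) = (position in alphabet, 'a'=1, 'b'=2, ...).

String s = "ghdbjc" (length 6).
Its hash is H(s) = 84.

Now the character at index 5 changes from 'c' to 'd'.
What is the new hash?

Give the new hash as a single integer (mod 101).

Answer: 85

Derivation:
val('c') = 3, val('d') = 4
Position k = 5, exponent = n-1-k = 0
B^0 mod M = 3^0 mod 101 = 1
Delta = (4 - 3) * 1 mod 101 = 1
New hash = (84 + 1) mod 101 = 85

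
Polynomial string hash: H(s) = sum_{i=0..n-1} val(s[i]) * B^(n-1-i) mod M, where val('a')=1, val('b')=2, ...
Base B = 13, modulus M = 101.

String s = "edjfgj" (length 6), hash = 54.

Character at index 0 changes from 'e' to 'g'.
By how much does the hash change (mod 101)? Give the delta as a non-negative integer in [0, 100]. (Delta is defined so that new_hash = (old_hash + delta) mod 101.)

Answer: 34

Derivation:
Delta formula: (val(new) - val(old)) * B^(n-1-k) mod M
  val('g') - val('e') = 7 - 5 = 2
  B^(n-1-k) = 13^5 mod 101 = 17
  Delta = 2 * 17 mod 101 = 34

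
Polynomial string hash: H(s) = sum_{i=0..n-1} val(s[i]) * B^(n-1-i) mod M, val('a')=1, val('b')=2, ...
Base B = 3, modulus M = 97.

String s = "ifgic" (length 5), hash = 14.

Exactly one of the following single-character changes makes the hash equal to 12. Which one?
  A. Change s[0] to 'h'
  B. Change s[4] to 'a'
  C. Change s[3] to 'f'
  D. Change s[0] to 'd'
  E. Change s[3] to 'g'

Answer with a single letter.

Option A: s[0]='i'->'h', delta=(8-9)*3^4 mod 97 = 16, hash=14+16 mod 97 = 30
Option B: s[4]='c'->'a', delta=(1-3)*3^0 mod 97 = 95, hash=14+95 mod 97 = 12 <-- target
Option C: s[3]='i'->'f', delta=(6-9)*3^1 mod 97 = 88, hash=14+88 mod 97 = 5
Option D: s[0]='i'->'d', delta=(4-9)*3^4 mod 97 = 80, hash=14+80 mod 97 = 94
Option E: s[3]='i'->'g', delta=(7-9)*3^1 mod 97 = 91, hash=14+91 mod 97 = 8

Answer: B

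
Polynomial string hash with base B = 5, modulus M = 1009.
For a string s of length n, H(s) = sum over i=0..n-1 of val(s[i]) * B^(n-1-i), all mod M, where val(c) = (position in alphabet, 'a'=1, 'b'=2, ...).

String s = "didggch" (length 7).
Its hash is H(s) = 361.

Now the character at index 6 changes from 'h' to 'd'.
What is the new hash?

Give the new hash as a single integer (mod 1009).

Answer: 357

Derivation:
val('h') = 8, val('d') = 4
Position k = 6, exponent = n-1-k = 0
B^0 mod M = 5^0 mod 1009 = 1
Delta = (4 - 8) * 1 mod 1009 = 1005
New hash = (361 + 1005) mod 1009 = 357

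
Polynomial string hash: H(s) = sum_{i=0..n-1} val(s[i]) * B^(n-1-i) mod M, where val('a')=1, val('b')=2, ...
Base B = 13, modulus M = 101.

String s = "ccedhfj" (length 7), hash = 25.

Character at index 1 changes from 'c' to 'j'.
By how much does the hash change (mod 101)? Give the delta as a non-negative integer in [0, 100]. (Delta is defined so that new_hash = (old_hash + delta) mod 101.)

Delta formula: (val(new) - val(old)) * B^(n-1-k) mod M
  val('j') - val('c') = 10 - 3 = 7
  B^(n-1-k) = 13^5 mod 101 = 17
  Delta = 7 * 17 mod 101 = 18

Answer: 18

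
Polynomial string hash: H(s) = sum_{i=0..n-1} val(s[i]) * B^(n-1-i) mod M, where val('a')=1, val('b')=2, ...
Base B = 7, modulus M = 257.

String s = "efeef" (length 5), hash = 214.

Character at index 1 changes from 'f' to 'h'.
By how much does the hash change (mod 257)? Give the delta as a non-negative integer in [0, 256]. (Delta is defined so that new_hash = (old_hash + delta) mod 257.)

Answer: 172

Derivation:
Delta formula: (val(new) - val(old)) * B^(n-1-k) mod M
  val('h') - val('f') = 8 - 6 = 2
  B^(n-1-k) = 7^3 mod 257 = 86
  Delta = 2 * 86 mod 257 = 172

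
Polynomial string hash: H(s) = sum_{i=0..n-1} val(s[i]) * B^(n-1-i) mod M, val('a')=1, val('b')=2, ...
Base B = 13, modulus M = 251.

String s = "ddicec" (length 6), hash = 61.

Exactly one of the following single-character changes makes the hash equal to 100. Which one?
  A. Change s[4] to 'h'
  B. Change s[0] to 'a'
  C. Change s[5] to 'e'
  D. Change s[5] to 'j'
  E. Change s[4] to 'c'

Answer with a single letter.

Answer: A

Derivation:
Option A: s[4]='e'->'h', delta=(8-5)*13^1 mod 251 = 39, hash=61+39 mod 251 = 100 <-- target
Option B: s[0]='d'->'a', delta=(1-4)*13^5 mod 251 = 59, hash=61+59 mod 251 = 120
Option C: s[5]='c'->'e', delta=(5-3)*13^0 mod 251 = 2, hash=61+2 mod 251 = 63
Option D: s[5]='c'->'j', delta=(10-3)*13^0 mod 251 = 7, hash=61+7 mod 251 = 68
Option E: s[4]='e'->'c', delta=(3-5)*13^1 mod 251 = 225, hash=61+225 mod 251 = 35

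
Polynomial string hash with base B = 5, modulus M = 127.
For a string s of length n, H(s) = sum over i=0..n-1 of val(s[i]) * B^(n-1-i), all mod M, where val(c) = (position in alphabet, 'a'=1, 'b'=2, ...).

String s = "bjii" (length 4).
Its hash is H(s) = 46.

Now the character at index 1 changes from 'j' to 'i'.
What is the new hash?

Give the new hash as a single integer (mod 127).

Answer: 21

Derivation:
val('j') = 10, val('i') = 9
Position k = 1, exponent = n-1-k = 2
B^2 mod M = 5^2 mod 127 = 25
Delta = (9 - 10) * 25 mod 127 = 102
New hash = (46 + 102) mod 127 = 21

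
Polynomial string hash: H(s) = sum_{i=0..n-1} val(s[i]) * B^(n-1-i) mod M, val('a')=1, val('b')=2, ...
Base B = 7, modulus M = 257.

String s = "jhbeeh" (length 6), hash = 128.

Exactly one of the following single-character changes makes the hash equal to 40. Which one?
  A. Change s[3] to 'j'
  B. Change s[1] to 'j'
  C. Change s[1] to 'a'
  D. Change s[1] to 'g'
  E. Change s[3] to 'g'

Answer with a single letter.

Answer: D

Derivation:
Option A: s[3]='e'->'j', delta=(10-5)*7^2 mod 257 = 245, hash=128+245 mod 257 = 116
Option B: s[1]='h'->'j', delta=(10-8)*7^4 mod 257 = 176, hash=128+176 mod 257 = 47
Option C: s[1]='h'->'a', delta=(1-8)*7^4 mod 257 = 155, hash=128+155 mod 257 = 26
Option D: s[1]='h'->'g', delta=(7-8)*7^4 mod 257 = 169, hash=128+169 mod 257 = 40 <-- target
Option E: s[3]='e'->'g', delta=(7-5)*7^2 mod 257 = 98, hash=128+98 mod 257 = 226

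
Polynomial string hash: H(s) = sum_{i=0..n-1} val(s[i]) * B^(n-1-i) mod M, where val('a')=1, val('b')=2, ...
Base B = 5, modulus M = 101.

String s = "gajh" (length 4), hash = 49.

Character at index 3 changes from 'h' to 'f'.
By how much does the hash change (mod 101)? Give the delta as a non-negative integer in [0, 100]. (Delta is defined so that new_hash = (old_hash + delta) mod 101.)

Answer: 99

Derivation:
Delta formula: (val(new) - val(old)) * B^(n-1-k) mod M
  val('f') - val('h') = 6 - 8 = -2
  B^(n-1-k) = 5^0 mod 101 = 1
  Delta = -2 * 1 mod 101 = 99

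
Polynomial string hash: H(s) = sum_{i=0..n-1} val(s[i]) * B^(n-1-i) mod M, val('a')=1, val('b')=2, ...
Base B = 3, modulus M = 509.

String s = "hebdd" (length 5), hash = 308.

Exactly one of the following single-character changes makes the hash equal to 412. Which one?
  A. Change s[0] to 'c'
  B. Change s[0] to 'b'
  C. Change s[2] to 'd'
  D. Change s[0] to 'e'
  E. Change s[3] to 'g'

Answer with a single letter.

Answer: A

Derivation:
Option A: s[0]='h'->'c', delta=(3-8)*3^4 mod 509 = 104, hash=308+104 mod 509 = 412 <-- target
Option B: s[0]='h'->'b', delta=(2-8)*3^4 mod 509 = 23, hash=308+23 mod 509 = 331
Option C: s[2]='b'->'d', delta=(4-2)*3^2 mod 509 = 18, hash=308+18 mod 509 = 326
Option D: s[0]='h'->'e', delta=(5-8)*3^4 mod 509 = 266, hash=308+266 mod 509 = 65
Option E: s[3]='d'->'g', delta=(7-4)*3^1 mod 509 = 9, hash=308+9 mod 509 = 317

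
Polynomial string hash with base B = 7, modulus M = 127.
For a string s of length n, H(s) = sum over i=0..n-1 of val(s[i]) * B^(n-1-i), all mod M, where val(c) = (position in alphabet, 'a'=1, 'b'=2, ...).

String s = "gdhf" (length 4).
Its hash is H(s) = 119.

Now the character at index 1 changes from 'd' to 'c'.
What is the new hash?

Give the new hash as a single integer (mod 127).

Answer: 70

Derivation:
val('d') = 4, val('c') = 3
Position k = 1, exponent = n-1-k = 2
B^2 mod M = 7^2 mod 127 = 49
Delta = (3 - 4) * 49 mod 127 = 78
New hash = (119 + 78) mod 127 = 70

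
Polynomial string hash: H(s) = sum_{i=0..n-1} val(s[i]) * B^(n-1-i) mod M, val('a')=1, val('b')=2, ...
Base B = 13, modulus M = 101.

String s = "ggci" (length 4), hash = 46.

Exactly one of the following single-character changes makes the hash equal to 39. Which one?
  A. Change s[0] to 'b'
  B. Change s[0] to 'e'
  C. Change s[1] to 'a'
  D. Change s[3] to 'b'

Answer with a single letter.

Answer: D

Derivation:
Option A: s[0]='g'->'b', delta=(2-7)*13^3 mod 101 = 24, hash=46+24 mod 101 = 70
Option B: s[0]='g'->'e', delta=(5-7)*13^3 mod 101 = 50, hash=46+50 mod 101 = 96
Option C: s[1]='g'->'a', delta=(1-7)*13^2 mod 101 = 97, hash=46+97 mod 101 = 42
Option D: s[3]='i'->'b', delta=(2-9)*13^0 mod 101 = 94, hash=46+94 mod 101 = 39 <-- target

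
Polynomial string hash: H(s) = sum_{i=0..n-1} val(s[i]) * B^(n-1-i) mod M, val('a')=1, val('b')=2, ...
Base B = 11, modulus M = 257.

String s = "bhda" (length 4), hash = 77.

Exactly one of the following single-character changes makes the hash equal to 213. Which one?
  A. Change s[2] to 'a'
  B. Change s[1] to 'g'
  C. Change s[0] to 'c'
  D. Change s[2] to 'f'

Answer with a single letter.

Answer: B

Derivation:
Option A: s[2]='d'->'a', delta=(1-4)*11^1 mod 257 = 224, hash=77+224 mod 257 = 44
Option B: s[1]='h'->'g', delta=(7-8)*11^2 mod 257 = 136, hash=77+136 mod 257 = 213 <-- target
Option C: s[0]='b'->'c', delta=(3-2)*11^3 mod 257 = 46, hash=77+46 mod 257 = 123
Option D: s[2]='d'->'f', delta=(6-4)*11^1 mod 257 = 22, hash=77+22 mod 257 = 99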